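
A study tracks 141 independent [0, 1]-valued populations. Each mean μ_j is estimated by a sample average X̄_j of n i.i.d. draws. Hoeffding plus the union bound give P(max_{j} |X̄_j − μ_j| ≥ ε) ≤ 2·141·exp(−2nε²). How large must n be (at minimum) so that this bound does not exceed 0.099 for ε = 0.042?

Need 2·141·exp(−2nε²) ≤ 0.099, i.e. exp(−2nε²) ≤ 0.099/282.
So 2nε² ≥ ln(282/0.099) = 7.954542.
Hence n ≥ 7.954542/(2·0.042²) = 2254.689.
The smallest integer n is 2255.

2255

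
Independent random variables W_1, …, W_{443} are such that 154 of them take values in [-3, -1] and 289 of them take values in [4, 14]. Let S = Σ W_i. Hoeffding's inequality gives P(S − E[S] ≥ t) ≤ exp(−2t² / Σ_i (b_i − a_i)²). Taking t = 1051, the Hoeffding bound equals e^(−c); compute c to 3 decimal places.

Σ(b_i − a_i)² = 154·2² + 289·10² = 29516.
c = 2t² / 29516 = 2·1051² / 29516 = 74.8476.

74.848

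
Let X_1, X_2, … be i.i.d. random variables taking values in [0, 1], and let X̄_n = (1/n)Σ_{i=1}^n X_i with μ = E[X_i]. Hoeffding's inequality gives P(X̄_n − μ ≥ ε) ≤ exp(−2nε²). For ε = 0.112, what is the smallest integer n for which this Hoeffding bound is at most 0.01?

184

Require exp(−2nε²) ≤ 0.01, i.e. 2nε² ≥ ln(1/0.01) = 4.605170.
So n ≥ 4.605170 / (2·0.112²) = 183.561.
The smallest integer n is 184.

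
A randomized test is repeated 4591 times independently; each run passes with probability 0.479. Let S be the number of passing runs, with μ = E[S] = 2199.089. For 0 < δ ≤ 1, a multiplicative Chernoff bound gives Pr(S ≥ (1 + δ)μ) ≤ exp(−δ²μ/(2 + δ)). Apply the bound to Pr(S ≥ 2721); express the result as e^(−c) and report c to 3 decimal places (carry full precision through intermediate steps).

Write 2721 = (1 + δ)μ, so δ = 2721/2199.089 − 1 = 0.2373305…
Then the exponent is δ²μ/(2 + δ) = (2721 − μ)² / (μ·(2 + δ)) = 55.363042.

55.363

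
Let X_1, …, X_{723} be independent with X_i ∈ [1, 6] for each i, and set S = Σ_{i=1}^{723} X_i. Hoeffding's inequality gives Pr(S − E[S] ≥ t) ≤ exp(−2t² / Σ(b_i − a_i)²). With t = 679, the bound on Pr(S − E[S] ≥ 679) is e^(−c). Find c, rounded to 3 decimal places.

Σ(b_i − a_i)² = 723·(5)² = 18075.
c = 2t²/18075 = 2·679²/18075 = 51.0142.

51.014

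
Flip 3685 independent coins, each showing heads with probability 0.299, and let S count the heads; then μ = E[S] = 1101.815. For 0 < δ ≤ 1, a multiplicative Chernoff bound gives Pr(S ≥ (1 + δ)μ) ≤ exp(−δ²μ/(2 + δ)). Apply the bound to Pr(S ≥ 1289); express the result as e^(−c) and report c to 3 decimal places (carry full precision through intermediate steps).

14.655

Write 1289 = (1 + δ)μ, so δ = 1289/1101.815 − 1 = 0.1698879…
Then the exponent is δ²μ/(2 + δ) = (1289 − μ)² / (μ·(2 + δ)) = 14.655347.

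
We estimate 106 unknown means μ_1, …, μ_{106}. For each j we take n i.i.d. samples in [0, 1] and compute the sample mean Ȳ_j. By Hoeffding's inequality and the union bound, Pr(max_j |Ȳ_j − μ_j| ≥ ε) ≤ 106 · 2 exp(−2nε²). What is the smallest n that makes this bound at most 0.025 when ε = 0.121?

309

Need 2·106·exp(−2nε²) ≤ 0.025, i.e. exp(−2nε²) ≤ 0.025/212.
So 2nε² ≥ ln(212/0.025) = 9.045466.
Hence n ≥ 9.045466/(2·0.121²) = 308.909.
The smallest integer n is 309.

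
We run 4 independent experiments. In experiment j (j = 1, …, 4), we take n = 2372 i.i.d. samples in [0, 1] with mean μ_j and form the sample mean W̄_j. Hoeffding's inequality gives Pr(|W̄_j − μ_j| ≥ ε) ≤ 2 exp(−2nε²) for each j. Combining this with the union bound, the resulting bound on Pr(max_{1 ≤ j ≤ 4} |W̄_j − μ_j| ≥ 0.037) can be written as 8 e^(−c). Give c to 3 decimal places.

6.495

Union bound over the 4 events: Pr(max_{1 ≤ j ≤ 4} |W̄_j − μ_j| ≥ 0.037) ≤ 4·2·exp(−2nε²) = 8 exp(−2·2372·0.037²).
So c = 2·2372·0.037² = 6.4945.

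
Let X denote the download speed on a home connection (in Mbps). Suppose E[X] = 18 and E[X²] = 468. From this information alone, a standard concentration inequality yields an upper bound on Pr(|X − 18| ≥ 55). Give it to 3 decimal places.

The first two moments determine the variance, so Chebyshev's inequality is the sharpest standard bound available.
Var(X) = E[X²] − (E[X])² = 468 − 324 = 144.
Chebyshev's inequality: Pr(|X − μ| ≥ t) ≤ Var(X)/t² = 144/3025 = 0.0476.

0.048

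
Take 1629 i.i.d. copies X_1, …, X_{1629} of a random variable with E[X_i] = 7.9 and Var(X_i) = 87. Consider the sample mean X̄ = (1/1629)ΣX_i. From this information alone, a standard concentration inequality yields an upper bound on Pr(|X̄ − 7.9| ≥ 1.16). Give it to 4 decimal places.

With mean and variance of each term known, Chebyshev's inequality bounds the deviation of the sum (or sample mean).
Var(X̄) = Var(X_i)/n = 87/1629 = 0.053407.
Chebyshev: Pr(|X̄ − 7.9| ≥ 1.16) ≤ Var(X̄)/(1.16)² = 87/(1629·1.16²) = 0.0397.

0.0397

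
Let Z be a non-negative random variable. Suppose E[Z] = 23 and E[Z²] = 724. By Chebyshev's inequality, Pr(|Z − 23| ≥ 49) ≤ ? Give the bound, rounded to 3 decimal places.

0.081

Var(Z) = E[Z²] − (E[Z])² = 724 − 529 = 195.
Chebyshev's inequality: Pr(|Z − μ| ≥ t) ≤ Var(Z)/t² = 195/2401 = 0.0812.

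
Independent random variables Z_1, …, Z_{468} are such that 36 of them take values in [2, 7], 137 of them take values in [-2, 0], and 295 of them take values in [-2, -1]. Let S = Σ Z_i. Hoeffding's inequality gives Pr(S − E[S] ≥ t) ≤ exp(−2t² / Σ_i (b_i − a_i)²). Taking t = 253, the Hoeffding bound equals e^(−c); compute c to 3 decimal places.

73.447

Σ(b_i − a_i)² = 36·5² + 137·2² + 295·1² = 1743.
c = 2t² / 1743 = 2·253² / 1743 = 73.4469.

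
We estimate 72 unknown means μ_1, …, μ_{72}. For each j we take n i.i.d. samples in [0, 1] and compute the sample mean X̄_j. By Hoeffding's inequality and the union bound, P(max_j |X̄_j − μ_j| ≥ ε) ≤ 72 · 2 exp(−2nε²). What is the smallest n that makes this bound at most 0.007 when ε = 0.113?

389

Need 2·72·exp(−2nε²) ≤ 0.007, i.e. exp(−2nε²) ≤ 0.007/144.
So 2nε² ≥ ln(144/0.007) = 9.931658.
Hence n ≥ 9.931658/(2·0.113²) = 388.897.
The smallest integer n is 389.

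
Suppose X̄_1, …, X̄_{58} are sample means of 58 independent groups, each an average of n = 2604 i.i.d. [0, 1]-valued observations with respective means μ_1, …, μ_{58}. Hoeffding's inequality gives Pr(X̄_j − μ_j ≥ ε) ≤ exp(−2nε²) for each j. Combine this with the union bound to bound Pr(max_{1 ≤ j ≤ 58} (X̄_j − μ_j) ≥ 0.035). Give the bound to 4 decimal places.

Per-experiment Hoeffding bound: exp(−2·2604·0.035²) = exp(−6.37980) = 0.0016955.
Union bound over 58 events: 58·0.0016955 = 0.09834.

0.0983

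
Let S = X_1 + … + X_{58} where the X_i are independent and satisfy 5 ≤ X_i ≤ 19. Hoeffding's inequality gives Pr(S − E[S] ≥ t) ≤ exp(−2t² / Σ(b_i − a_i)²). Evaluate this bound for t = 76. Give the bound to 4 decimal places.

0.3620

Σ(b_i − a_i)² = 58·(14)² = 11368.
Exponent = 2·76²/11368 = 1.0162.
Bound = exp(−1.0162) = 0.36197.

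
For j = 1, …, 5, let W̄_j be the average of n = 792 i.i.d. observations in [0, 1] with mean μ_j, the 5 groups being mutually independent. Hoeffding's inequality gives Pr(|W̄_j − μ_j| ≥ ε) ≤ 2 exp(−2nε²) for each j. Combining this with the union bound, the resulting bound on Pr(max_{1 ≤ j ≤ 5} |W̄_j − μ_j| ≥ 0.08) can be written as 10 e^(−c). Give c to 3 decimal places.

10.138

Union bound over the 5 events: Pr(max_{1 ≤ j ≤ 5} |W̄_j − μ_j| ≥ 0.08) ≤ 5·2·exp(−2nε²) = 10 exp(−2·792·0.08²).
So c = 2·792·0.08² = 10.1376.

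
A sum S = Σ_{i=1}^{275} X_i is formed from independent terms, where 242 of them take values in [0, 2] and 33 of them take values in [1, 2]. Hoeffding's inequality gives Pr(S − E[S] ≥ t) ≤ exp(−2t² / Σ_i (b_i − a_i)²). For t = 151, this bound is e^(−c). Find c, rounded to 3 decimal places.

45.556

Σ(b_i − a_i)² = 242·2² + 33·1² = 1001.
c = 2t² / 1001 = 2·151² / 1001 = 45.5564.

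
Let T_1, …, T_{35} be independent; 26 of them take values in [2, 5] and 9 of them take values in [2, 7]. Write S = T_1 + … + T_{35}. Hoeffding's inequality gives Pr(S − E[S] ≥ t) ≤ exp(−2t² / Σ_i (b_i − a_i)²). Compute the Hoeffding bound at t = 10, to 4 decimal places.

Σ(b_i − a_i)² = 26·3² + 9·5² = 459.
Exponent = 2·10² / 459 = 0.43573.
Bound = exp(−0.43573) = 0.64679.

0.6468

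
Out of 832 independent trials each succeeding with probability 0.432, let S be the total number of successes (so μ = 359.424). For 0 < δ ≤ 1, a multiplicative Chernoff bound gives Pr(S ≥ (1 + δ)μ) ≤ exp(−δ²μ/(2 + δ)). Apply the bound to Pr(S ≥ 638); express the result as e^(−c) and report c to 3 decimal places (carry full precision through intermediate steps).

77.805

Write 638 = (1 + δ)μ, so δ = 638/359.424 − 1 = 0.7750623…
Then the exponent is δ²μ/(2 + δ) = (638 − μ)² / (μ·(2 + δ)) = 77.805013.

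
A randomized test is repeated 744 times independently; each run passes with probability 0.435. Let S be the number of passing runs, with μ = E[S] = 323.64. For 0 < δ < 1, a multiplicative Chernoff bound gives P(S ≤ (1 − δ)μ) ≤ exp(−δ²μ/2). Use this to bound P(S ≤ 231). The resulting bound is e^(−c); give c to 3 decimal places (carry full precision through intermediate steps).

Write 231 = (1 − δ)μ, so δ = 1 − 231/323.64 = 0.286244…
Then the exponent is δ²μ/2 = (μ − 231)²/(2μ) = 13.258821.

13.259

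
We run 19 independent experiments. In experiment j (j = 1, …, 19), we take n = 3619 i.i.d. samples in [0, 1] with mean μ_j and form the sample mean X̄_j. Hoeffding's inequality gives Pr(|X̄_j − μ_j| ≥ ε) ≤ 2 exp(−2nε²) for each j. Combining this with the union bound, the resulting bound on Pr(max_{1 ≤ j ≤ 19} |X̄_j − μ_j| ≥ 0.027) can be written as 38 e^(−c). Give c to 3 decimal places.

5.277

Union bound over the 19 events: Pr(max_{1 ≤ j ≤ 19} |X̄_j − μ_j| ≥ 0.027) ≤ 19·2·exp(−2nε²) = 38 exp(−2·3619·0.027²).
So c = 2·3619·0.027² = 5.2765.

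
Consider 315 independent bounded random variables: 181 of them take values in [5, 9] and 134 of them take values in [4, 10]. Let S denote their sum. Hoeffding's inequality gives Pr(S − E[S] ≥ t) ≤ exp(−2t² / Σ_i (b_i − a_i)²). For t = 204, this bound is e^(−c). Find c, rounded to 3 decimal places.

10.781

Σ(b_i − a_i)² = 181·4² + 134·6² = 7720.
c = 2t² / 7720 = 2·204² / 7720 = 10.7813.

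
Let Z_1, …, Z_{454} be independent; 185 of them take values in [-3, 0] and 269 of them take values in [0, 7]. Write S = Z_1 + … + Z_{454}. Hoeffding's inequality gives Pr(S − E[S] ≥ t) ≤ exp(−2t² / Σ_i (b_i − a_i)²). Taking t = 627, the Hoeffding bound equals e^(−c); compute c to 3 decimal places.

Σ(b_i − a_i)² = 185·3² + 269·7² = 14846.
c = 2t² / 14846 = 2·627² / 14846 = 52.9609.

52.961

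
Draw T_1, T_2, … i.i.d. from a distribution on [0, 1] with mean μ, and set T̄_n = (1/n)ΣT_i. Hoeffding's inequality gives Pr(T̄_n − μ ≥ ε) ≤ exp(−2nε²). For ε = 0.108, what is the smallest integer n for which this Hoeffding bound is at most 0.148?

82

Require exp(−2nε²) ≤ 0.148, i.e. 2nε² ≥ ln(1/0.148) = 1.910543.
So n ≥ 1.910543 / (2·0.108²) = 81.899.
The smallest integer n is 82.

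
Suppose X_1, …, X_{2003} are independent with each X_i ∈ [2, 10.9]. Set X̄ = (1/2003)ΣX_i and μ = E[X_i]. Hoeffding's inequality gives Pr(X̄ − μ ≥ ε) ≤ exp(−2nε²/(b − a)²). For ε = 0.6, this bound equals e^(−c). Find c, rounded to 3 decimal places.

c = 2nε²/(b − a)² = 2·2003·0.6² / 8.9² = 18.2068.

18.207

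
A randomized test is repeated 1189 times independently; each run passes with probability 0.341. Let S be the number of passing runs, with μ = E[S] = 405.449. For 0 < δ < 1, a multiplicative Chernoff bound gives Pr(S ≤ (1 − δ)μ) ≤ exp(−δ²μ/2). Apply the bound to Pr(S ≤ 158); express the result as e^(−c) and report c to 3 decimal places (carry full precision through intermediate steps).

Write 158 = (1 − δ)μ, so δ = 1 − 158/405.449 = 0.6103086…
Then the exponent is δ²μ/2 = (μ − 158)²/(2μ) = 75.510123.

75.510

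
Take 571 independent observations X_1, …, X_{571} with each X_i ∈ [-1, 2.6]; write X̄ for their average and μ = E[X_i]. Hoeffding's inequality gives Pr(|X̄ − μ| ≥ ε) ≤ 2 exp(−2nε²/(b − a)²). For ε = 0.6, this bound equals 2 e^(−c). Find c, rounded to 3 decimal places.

31.722

c = 2nε²/(b − a)² = 2·571·0.6² / 3.6² = 31.7222.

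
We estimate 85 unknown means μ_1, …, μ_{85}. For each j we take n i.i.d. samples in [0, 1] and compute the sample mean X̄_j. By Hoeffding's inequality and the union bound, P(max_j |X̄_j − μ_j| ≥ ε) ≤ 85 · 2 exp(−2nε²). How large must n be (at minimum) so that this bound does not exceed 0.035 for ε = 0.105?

385

Need 2·85·exp(−2nε²) ≤ 0.035, i.e. exp(−2nε²) ≤ 0.035/170.
So 2nε² ≥ ln(170/0.035) = 8.488206.
Hence n ≥ 8.488206/(2·0.105²) = 384.953.
The smallest integer n is 385.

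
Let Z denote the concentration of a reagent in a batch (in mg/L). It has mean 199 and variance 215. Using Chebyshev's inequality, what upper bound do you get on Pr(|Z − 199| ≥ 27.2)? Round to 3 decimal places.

0.291

Chebyshev: Pr(|Z − μ| ≥ t) ≤ Var(Z)/t².
Bound = 215 / 739.84 = 0.2906.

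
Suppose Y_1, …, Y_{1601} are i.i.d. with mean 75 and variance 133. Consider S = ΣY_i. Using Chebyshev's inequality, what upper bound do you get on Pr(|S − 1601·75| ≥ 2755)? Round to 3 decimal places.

0.028

Var(S) = n·Var(Y_i) = 1601·133 = 212933.
Chebyshev: Pr(|S − 1601·75| ≥ 2755) ≤ Var(S)/2755² = 212933/7590025 = 0.0281.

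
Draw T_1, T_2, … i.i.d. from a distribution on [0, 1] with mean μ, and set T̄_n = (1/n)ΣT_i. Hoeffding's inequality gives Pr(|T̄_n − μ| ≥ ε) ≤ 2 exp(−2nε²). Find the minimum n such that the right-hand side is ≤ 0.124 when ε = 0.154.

Require 2·exp(−2nε²) ≤ 0.124, i.e. 2nε² ≥ ln(2/0.124) = 2.780621.
So n ≥ 2.780621 / (2·0.154²) = 58.623.
The smallest integer n is 59.

59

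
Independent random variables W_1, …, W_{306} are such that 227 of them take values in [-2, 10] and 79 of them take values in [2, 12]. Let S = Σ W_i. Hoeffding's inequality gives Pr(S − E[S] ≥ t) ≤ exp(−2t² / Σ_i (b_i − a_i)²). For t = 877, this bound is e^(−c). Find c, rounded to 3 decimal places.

37.899

Σ(b_i − a_i)² = 227·12² + 79·10² = 40588.
c = 2t² / 40588 = 2·877² / 40588 = 37.8993.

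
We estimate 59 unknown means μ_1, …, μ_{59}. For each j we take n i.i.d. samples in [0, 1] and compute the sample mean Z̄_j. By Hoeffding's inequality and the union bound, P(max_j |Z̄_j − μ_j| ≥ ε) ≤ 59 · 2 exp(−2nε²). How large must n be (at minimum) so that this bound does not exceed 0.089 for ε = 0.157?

Need 2·59·exp(−2nε²) ≤ 0.089, i.e. exp(−2nε²) ≤ 0.089/118.
So 2nε² ≥ ln(118/0.089) = 7.189804.
Hence n ≥ 7.189804/(2·0.157²) = 145.844.
The smallest integer n is 146.

146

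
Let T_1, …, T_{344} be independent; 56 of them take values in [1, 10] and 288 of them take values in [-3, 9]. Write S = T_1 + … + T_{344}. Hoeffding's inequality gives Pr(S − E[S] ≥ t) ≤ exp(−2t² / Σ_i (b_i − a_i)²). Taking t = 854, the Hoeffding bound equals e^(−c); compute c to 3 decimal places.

Σ(b_i − a_i)² = 56·9² + 288·12² = 46008.
c = 2t² / 46008 = 2·854² / 46008 = 31.7039.

31.704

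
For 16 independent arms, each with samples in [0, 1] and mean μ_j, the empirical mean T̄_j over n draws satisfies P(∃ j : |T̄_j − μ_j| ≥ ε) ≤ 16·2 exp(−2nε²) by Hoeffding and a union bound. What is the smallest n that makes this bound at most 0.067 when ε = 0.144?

Need 2·16·exp(−2nε²) ≤ 0.067, i.e. exp(−2nε²) ≤ 0.067/32.
So 2nε² ≥ ln(32/0.067) = 6.168799.
Hence n ≥ 6.168799/(2·0.144²) = 148.746.
The smallest integer n is 149.

149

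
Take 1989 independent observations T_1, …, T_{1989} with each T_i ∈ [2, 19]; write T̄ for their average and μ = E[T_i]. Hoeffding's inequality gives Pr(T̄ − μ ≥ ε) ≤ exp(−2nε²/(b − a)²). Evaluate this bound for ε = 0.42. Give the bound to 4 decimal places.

Exponent: 2nε²/(b − a)² = 2·1989·0.42² / 17² = 2.42809.
Bound = exp(−2.42809) = 0.08820.

0.0882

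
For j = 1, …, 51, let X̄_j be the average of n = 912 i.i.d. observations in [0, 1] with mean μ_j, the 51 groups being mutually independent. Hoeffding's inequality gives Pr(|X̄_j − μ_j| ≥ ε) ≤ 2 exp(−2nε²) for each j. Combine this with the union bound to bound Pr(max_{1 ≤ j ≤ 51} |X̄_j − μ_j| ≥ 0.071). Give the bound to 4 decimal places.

Per-experiment Hoeffding bound: 2·exp(−2·912·0.071²) = 2·exp(−9.19478) = 0.00020314.
Union bound over 51 events: 51·0.00020314 = 0.01036.

0.0104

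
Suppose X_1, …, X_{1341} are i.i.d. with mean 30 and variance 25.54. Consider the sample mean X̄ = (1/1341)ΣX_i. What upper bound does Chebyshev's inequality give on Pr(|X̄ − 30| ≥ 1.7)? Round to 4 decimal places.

Var(X̄) = Var(X_i)/n = 25.54/1341 = 0.019045.
Chebyshev: Pr(|X̄ − 30| ≥ 1.7) ≤ Var(X̄)/(1.7)² = 25.54/(1341·1.7²) = 0.0066.

0.0066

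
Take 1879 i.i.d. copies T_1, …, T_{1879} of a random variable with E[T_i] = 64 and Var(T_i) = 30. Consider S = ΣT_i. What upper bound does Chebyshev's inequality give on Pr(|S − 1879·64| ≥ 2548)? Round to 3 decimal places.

Var(S) = n·Var(T_i) = 1879·30 = 56370.
Chebyshev: Pr(|S − 1879·64| ≥ 2548) ≤ Var(S)/2548² = 56370/6492304 = 0.0087.

0.009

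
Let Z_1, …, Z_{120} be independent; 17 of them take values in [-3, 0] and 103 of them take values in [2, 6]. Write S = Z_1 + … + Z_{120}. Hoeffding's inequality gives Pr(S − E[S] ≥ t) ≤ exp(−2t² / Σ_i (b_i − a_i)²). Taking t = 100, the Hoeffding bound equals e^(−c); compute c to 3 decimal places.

11.105

Σ(b_i − a_i)² = 17·3² + 103·4² = 1801.
c = 2t² / 1801 = 2·100² / 1801 = 11.1049.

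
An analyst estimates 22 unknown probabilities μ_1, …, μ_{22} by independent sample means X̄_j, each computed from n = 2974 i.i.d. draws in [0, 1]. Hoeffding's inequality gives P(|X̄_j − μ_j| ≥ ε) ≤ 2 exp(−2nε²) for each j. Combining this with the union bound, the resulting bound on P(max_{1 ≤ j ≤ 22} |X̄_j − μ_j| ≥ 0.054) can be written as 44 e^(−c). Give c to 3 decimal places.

Union bound over the 22 events: P(max_{1 ≤ j ≤ 22} |X̄_j − μ_j| ≥ 0.054) ≤ 22·2·exp(−2nε²) = 44 exp(−2·2974·0.054²).
So c = 2·2974·0.054² = 17.3444.

17.344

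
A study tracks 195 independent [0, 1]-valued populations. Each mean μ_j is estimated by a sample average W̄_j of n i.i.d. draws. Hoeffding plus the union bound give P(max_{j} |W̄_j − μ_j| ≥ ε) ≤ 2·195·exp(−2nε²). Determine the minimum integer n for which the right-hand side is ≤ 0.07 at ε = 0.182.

Need 2·195·exp(−2nε²) ≤ 0.07, i.e. exp(−2nε²) ≤ 0.07/390.
So 2nε² ≥ ln(390/0.07) = 8.625407.
Hence n ≥ 8.625407/(2·0.182²) = 130.199.
The smallest integer n is 131.

131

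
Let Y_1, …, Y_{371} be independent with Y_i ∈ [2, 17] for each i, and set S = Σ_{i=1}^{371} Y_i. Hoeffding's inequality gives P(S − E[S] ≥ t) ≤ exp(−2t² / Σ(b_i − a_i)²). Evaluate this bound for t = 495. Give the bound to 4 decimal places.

Σ(b_i − a_i)² = 371·(15)² = 83475.
Exponent = 2·495²/83475 = 5.8706.
Bound = exp(−5.8706) = 0.00282.

0.0028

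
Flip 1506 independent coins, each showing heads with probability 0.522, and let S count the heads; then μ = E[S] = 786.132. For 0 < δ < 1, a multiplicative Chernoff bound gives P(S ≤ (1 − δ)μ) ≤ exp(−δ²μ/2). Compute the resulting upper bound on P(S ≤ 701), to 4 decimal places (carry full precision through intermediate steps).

Write 701 = (1 − δ)μ, so δ = 1 − 701/786.132 = 0.1082922…
Then the exponent is δ²μ/2 = (μ − 701)²/(2μ) = 4.609568.
Bound = exp(−4.609568) = 0.00996.

0.0100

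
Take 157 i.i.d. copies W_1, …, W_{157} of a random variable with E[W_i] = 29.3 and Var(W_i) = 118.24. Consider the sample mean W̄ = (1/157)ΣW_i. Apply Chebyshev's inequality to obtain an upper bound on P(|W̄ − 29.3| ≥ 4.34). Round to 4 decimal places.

0.0400

Var(W̄) = Var(W_i)/n = 118.24/157 = 0.75312.
Chebyshev: P(|W̄ − 29.3| ≥ 4.34) ≤ Var(W̄)/(4.34)² = 118.24/(157·4.34²) = 0.0400.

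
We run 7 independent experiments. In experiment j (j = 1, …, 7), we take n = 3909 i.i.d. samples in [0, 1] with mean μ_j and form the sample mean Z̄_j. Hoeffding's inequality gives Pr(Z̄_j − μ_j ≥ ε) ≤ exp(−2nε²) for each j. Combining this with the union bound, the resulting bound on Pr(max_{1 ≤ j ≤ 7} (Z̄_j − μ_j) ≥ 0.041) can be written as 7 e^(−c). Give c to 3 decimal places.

Union bound over the 7 events: Pr(max_{1 ≤ j ≤ 7} (Z̄_j − μ_j) ≥ 0.041) ≤ 7·exp(−2nε²) = 7 exp(−2·3909·0.041²).
So c = 2·3909·0.041² = 13.1421.

13.142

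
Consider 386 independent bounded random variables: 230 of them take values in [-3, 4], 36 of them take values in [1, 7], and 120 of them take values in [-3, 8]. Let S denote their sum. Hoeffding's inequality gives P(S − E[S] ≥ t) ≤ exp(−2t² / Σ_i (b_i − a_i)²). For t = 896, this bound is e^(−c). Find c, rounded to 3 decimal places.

Σ(b_i − a_i)² = 230·7² + 36·6² + 120·11² = 27086.
c = 2t² / 27086 = 2·896² / 27086 = 59.2790.

59.279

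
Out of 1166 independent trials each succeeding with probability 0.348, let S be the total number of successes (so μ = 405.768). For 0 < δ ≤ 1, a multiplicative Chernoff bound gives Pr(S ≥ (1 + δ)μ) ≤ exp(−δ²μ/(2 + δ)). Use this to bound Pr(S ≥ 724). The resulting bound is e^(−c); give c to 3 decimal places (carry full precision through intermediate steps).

Write 724 = (1 + δ)μ, so δ = 724/405.768 − 1 = 0.7842708…
Then the exponent is δ²μ/(2 + δ) = (724 − μ)² / (μ·(2 + δ)) = 89.639294.

89.639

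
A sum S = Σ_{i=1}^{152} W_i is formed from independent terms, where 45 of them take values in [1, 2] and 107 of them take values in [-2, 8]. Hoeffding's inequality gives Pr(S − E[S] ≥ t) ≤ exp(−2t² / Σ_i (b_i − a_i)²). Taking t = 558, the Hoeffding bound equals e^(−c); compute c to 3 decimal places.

57.955

Σ(b_i − a_i)² = 45·1² + 107·10² = 10745.
c = 2t² / 10745 = 2·558² / 10745 = 57.9551.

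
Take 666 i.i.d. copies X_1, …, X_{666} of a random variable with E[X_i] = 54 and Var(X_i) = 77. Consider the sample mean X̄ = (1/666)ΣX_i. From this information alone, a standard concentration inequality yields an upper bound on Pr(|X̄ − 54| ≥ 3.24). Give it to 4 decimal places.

0.0110

With mean and variance of each term known, Chebyshev's inequality bounds the deviation of the sum (or sample mean).
Var(X̄) = Var(X_i)/n = 77/666 = 0.11562.
Chebyshev: Pr(|X̄ − 54| ≥ 3.24) ≤ Var(X̄)/(3.24)² = 77/(666·3.24²) = 0.0110.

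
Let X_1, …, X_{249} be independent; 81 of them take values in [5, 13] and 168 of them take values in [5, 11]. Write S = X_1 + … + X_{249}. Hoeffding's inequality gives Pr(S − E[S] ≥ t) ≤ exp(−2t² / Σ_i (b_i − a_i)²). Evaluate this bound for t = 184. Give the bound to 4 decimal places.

0.0024

Σ(b_i − a_i)² = 81·8² + 168·6² = 11232.
Exponent = 2·184² / 11232 = 6.02849.
Bound = exp(−6.02849) = 0.00241.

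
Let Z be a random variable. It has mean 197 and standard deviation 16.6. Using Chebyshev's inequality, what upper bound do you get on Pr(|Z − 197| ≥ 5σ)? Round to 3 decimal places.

0.040

Chebyshev: Pr(|Z − μ| ≥ t) ≤ Var(Z)/t².
Var(Z) = σ² = 16.6² = 275.56.
t = 5·16.6 = 83.
Bound = 275.56 / 6889 = 0.0400.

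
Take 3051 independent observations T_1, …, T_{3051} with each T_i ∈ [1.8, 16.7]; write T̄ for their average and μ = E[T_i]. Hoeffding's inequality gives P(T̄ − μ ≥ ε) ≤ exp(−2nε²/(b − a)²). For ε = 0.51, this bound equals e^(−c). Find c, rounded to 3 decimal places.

7.149

c = 2nε²/(b − a)² = 2·3051·0.51² / 14.9² = 7.1489.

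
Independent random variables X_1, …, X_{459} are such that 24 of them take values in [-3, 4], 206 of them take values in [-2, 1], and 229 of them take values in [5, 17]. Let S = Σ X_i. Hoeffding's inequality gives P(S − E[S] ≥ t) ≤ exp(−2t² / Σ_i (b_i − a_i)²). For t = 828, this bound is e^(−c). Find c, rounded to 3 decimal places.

Σ(b_i − a_i)² = 24·7² + 206·3² + 229·12² = 36006.
c = 2t² / 36006 = 2·828² / 36006 = 38.0817.

38.082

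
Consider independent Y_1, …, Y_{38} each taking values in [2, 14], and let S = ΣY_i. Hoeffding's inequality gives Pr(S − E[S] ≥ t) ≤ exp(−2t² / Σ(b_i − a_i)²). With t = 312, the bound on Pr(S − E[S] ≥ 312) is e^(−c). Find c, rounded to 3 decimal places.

Σ(b_i − a_i)² = 38·(12)² = 5472.
c = 2t²/5472 = 2·312²/5472 = 35.5789.

35.579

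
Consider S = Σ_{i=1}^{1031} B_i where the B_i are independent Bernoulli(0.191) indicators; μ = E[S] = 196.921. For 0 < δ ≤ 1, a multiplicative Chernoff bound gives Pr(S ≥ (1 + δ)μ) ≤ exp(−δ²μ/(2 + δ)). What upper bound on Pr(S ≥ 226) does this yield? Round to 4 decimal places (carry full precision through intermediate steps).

0.1354

Write 226 = (1 + δ)μ, so δ = 226/196.921 − 1 = 0.1476684…
Then the exponent is δ²μ/(2 + δ) = (226 − μ)² / (μ·(2 + δ)) = 1.999400.
Bound = exp(−1.999400) = 0.13542.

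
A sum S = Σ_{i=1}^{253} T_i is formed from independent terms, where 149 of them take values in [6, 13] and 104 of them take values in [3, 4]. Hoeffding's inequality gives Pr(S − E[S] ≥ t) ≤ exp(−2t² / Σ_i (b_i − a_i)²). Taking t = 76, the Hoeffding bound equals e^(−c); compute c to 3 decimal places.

1.560

Σ(b_i − a_i)² = 149·7² + 104·1² = 7405.
c = 2t² / 7405 = 2·76² / 7405 = 1.5600.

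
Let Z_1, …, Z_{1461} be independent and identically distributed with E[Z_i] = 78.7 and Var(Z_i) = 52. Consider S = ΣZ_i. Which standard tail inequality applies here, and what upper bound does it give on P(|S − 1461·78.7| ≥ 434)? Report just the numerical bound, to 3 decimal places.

With mean and variance of each term known, Chebyshev's inequality bounds the deviation of the sum (or sample mean).
Var(S) = n·Var(Z_i) = 1461·52 = 75972.
Chebyshev: P(|S − 1461·78.7| ≥ 434) ≤ Var(S)/434² = 75972/188356 = 0.4033.

0.403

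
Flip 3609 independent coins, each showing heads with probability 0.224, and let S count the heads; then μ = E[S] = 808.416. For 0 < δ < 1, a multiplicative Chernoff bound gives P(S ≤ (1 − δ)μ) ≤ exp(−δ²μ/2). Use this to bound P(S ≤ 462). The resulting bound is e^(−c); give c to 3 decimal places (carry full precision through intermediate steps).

74.222

Write 462 = (1 − δ)μ, so δ = 1 − 462/808.416 = 0.4285121…
Then the exponent is δ²μ/2 = (μ − 462)²/(2μ) = 74.221716.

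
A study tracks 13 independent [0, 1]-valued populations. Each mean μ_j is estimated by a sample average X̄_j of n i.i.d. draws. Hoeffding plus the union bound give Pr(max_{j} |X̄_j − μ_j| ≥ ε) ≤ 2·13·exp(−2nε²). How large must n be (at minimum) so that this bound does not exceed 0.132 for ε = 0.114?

Need 2·13·exp(−2nε²) ≤ 0.132, i.e. exp(−2nε²) ≤ 0.132/26.
So 2nε² ≥ ln(26/0.132) = 5.283050.
Hence n ≥ 5.283050/(2·0.114²) = 203.257.
The smallest integer n is 204.

204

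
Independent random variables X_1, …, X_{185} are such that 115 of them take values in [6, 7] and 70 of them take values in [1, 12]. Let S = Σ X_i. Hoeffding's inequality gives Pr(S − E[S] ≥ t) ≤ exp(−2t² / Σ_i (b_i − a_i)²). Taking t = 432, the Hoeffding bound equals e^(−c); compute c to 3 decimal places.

Σ(b_i − a_i)² = 115·1² + 70·11² = 8585.
c = 2t² / 8585 = 2·432² / 8585 = 43.4768.

43.477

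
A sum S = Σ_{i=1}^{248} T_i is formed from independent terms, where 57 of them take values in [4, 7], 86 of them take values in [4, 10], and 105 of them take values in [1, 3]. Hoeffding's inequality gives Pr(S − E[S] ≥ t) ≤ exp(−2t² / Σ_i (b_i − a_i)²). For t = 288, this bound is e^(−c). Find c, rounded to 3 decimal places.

41.173

Σ(b_i − a_i)² = 57·3² + 86·6² + 105·2² = 4029.
c = 2t² / 4029 = 2·288² / 4029 = 41.1735.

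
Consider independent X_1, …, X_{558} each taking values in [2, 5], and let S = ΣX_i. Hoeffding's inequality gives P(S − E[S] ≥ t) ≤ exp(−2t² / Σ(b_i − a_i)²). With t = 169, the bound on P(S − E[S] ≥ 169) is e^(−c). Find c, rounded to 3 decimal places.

11.374

Σ(b_i − a_i)² = 558·(3)² = 5022.
c = 2t²/5022 = 2·169²/5022 = 11.3744.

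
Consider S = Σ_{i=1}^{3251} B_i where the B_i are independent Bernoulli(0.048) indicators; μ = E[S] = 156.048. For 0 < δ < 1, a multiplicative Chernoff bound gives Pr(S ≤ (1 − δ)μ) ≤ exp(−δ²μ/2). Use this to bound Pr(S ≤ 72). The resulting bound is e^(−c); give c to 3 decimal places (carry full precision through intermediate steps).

Write 72 = (1 − δ)μ, so δ = 1 − 72/156.048 = 0.5386035…
Then the exponent is δ²μ/2 = (μ − 72)²/(2μ) = 22.634274.

22.634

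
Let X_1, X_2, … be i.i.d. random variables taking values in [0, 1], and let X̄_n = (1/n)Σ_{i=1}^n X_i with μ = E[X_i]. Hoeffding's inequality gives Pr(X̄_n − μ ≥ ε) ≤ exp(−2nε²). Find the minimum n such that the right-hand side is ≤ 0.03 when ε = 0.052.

649

Require exp(−2nε²) ≤ 0.03, i.e. 2nε² ≥ ln(1/0.03) = 3.506558.
So n ≥ 3.506558 / (2·0.052²) = 648.402.
The smallest integer n is 649.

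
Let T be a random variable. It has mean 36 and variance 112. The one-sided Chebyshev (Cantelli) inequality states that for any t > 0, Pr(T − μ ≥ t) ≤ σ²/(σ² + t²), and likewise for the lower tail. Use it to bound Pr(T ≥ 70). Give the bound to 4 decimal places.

Here σ² = 112 and t = 34, so σ² + t² = 1268.
Cantelli's bound: 112/1268 = 0.0883.

0.0883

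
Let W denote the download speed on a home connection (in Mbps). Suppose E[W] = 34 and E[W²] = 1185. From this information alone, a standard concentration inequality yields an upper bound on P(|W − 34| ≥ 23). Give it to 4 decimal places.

0.0548

The first two moments determine the variance, so Chebyshev's inequality is the sharpest standard bound available.
Var(W) = E[W²] − (E[W])² = 1185 − 1156 = 29.
Chebyshev's inequality: P(|W − μ| ≥ t) ≤ Var(W)/t² = 29/529 = 0.0548.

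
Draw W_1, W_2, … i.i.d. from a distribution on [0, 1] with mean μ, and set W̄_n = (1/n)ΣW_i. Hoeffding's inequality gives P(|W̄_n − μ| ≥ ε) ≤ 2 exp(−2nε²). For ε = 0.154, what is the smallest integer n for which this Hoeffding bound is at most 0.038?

Require 2·exp(−2nε²) ≤ 0.038, i.e. 2nε² ≥ ln(2/0.038) = 3.963316.
So n ≥ 3.963316 / (2·0.154²) = 83.558.
The smallest integer n is 84.

84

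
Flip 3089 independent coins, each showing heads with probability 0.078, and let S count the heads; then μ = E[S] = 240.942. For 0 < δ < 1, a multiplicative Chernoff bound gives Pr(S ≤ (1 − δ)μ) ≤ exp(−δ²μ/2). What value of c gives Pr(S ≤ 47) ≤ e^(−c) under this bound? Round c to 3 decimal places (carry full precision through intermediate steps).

Write 47 = (1 − δ)μ, so δ = 1 − 47/240.942 = 0.8049323…
Then the exponent is δ²μ/2 = (μ − 47)²/(2μ) = 78.055091.

78.055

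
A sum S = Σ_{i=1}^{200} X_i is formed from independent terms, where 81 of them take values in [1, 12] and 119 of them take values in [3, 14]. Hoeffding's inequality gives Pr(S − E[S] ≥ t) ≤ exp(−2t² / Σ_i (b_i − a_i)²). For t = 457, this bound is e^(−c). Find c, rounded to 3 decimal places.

Σ(b_i − a_i)² = 81·11² + 119·11² = 24200.
c = 2t² / 24200 = 2·457² / 24200 = 17.2602.

17.260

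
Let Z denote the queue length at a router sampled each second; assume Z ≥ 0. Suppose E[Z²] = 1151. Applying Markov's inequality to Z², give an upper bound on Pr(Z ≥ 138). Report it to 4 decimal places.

0.0604

Since Z ≥ 0, the event {Z ≥ 138} is the same as {Z² ≥ 19044}.
Markov's inequality applied to Z² gives Pr(Z² ≥ 19044) ≤ E[Z²]/19044 = 1151/19044 = 0.0604.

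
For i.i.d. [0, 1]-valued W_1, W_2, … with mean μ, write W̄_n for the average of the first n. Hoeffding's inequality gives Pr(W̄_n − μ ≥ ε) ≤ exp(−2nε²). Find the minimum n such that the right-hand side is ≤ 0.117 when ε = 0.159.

Require exp(−2nε²) ≤ 0.117, i.e. 2nε² ≥ ln(1/0.117) = 2.145581.
So n ≥ 2.145581 / (2·0.159²) = 42.435.
The smallest integer n is 43.

43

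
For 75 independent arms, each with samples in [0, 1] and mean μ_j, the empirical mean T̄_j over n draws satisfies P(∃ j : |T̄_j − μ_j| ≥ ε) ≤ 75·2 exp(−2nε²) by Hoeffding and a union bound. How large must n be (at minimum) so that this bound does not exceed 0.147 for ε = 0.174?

115

Need 2·75·exp(−2nε²) ≤ 0.147, i.e. exp(−2nε²) ≤ 0.147/150.
So 2nε² ≥ ln(150/0.147) = 6.927958.
Hence n ≥ 6.927958/(2·0.174²) = 114.413.
The smallest integer n is 115.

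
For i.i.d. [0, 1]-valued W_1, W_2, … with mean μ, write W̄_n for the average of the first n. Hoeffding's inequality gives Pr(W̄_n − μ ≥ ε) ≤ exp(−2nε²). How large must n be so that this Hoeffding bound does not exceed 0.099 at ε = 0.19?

Require exp(−2nε²) ≤ 0.099, i.e. 2nε² ≥ ln(1/0.099) = 2.312635.
So n ≥ 2.312635 / (2·0.19²) = 32.031.
The smallest integer n is 33.

33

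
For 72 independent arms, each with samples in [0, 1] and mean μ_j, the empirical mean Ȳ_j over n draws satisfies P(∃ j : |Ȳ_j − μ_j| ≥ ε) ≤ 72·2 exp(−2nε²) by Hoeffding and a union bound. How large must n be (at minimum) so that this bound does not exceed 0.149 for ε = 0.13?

Need 2·72·exp(−2nε²) ≤ 0.149, i.e. exp(−2nε²) ≤ 0.149/144.
So 2nε² ≥ ln(144/0.149) = 6.873622.
Hence n ≥ 6.873622/(2·0.13²) = 203.362.
The smallest integer n is 204.

204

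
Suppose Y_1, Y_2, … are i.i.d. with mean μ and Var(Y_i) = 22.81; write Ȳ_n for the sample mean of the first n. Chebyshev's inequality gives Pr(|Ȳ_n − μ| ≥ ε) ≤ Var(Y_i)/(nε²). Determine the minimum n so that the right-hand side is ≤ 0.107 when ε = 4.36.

Require 22.81/(n·4.36²) ≤ 0.107, i.e. n ≥ 22.81/(0.107·4.36²) = 11.214.
The smallest integer n is 12.

12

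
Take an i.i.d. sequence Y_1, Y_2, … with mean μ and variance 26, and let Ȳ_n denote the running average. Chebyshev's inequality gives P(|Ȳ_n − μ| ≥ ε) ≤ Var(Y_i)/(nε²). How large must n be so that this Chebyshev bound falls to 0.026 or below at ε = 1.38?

Require 26/(n·1.38²) ≤ 0.026, i.e. n ≥ 26/(0.026·1.38²) = 525.100.
The smallest integer n is 526.

526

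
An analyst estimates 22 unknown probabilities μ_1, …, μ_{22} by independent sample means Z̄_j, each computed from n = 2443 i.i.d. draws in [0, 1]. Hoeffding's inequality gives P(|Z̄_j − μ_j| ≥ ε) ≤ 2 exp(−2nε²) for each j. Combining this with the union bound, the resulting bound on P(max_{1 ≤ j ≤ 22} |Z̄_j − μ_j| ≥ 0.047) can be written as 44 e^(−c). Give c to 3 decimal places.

10.793

Union bound over the 22 events: P(max_{1 ≤ j ≤ 22} |Z̄_j − μ_j| ≥ 0.047) ≤ 22·2·exp(−2nε²) = 44 exp(−2·2443·0.047²).
So c = 2·2443·0.047² = 10.7932.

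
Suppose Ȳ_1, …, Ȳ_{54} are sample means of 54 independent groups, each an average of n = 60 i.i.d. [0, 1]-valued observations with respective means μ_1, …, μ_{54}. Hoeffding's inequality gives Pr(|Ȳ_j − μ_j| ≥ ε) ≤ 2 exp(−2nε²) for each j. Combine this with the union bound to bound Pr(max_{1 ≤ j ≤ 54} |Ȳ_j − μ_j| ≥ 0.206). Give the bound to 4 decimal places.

0.6635

Per-experiment Hoeffding bound: 2·exp(−2·60·0.206²) = 2·exp(−5.09232) = 0.012287.
Union bound over 54 events: 54·0.012287 = 0.66352.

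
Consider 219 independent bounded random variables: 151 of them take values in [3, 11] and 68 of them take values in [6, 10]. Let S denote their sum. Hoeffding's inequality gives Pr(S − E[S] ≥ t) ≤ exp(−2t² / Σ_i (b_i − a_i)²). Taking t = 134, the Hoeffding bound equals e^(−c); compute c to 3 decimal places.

3.340

Σ(b_i − a_i)² = 151·8² + 68·4² = 10752.
c = 2t² / 10752 = 2·134² / 10752 = 3.3400.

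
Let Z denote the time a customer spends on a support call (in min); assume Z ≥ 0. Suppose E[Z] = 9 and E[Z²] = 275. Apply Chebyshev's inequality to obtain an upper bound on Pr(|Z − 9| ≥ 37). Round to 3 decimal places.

0.142

Var(Z) = E[Z²] − (E[Z])² = 275 − 81 = 194.
Chebyshev's inequality: Pr(|Z − μ| ≥ t) ≤ Var(Z)/t² = 194/1369 = 0.1417.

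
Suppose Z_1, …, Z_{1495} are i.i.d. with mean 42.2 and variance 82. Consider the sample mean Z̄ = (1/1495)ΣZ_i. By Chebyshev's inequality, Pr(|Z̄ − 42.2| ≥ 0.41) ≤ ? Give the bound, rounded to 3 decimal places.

Var(Z̄) = Var(Z_i)/n = 82/1495 = 0.054849.
Chebyshev: Pr(|Z̄ − 42.2| ≥ 0.41) ≤ Var(Z̄)/(0.41)² = 82/(1495·0.41²) = 0.3263.

0.326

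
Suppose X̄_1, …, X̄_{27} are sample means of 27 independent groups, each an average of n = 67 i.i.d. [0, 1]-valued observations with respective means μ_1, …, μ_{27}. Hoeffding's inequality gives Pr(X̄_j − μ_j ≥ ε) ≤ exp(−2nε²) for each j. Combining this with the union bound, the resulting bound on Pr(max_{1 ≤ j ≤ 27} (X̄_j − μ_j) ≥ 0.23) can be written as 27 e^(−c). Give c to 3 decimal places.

Union bound over the 27 events: Pr(max_{1 ≤ j ≤ 27} (X̄_j − μ_j) ≥ 0.23) ≤ 27·exp(−2nε²) = 27 exp(−2·67·0.23²).
So c = 2·67·0.23² = 7.0886.

7.089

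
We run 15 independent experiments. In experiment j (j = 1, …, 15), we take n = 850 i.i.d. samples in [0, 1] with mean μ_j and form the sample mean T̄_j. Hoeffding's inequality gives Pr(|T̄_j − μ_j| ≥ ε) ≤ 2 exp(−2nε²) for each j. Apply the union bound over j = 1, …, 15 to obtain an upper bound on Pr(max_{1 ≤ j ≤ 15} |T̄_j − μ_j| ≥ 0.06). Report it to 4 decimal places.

Per-experiment Hoeffding bound: 2·exp(−2·850·0.06²) = 2·exp(−6.12000) = 0.0043969.
Union bound over 15 events: 15·0.0043969 = 0.06595.

0.0660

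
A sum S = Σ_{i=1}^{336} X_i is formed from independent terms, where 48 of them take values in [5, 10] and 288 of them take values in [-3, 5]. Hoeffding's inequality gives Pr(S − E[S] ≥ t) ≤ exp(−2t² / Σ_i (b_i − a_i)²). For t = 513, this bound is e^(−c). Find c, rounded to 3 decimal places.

Σ(b_i − a_i)² = 48·5² + 288·8² = 19632.
c = 2t² / 19632 = 2·513² / 19632 = 26.8102.

26.810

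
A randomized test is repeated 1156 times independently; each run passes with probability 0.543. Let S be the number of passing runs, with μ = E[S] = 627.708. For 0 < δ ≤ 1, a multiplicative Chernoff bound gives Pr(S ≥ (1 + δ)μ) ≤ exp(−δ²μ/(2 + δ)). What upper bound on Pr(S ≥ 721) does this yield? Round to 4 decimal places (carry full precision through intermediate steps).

Write 721 = (1 + δ)μ, so δ = 721/627.708 − 1 = 0.1486232…
Then the exponent is δ²μ/(2 + δ) = (721 − μ)² / (μ·(2 + δ)) = 6.453137.
Bound = exp(−6.453137) = 0.00158.

0.0016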